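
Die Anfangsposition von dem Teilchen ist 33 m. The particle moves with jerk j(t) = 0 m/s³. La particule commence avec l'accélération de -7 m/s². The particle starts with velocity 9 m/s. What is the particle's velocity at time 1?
We must find the integral of our jerk equation j(t) = 0 2 times. Finding the antiderivative of j(t) and using a(0) = -7: a(t) = -7. Integrating acceleration and using the initial condition v(0) = 9, we get v(t) = 9 - 7·t. From the given velocity equation v(t) = 9 - 7·t, we substitute t = 1 to get v = 2.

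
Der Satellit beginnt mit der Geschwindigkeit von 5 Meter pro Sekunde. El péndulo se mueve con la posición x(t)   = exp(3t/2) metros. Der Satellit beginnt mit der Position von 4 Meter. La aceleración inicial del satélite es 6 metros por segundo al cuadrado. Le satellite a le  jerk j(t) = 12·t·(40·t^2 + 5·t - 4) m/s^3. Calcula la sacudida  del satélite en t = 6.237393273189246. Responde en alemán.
Aus der Gleichung für den Ruck j(t) = 12·t·(40·t^2 + 5·t - 4), setzen wir t = 6.237393273189246 ein und erhalten j = 118514.710634776.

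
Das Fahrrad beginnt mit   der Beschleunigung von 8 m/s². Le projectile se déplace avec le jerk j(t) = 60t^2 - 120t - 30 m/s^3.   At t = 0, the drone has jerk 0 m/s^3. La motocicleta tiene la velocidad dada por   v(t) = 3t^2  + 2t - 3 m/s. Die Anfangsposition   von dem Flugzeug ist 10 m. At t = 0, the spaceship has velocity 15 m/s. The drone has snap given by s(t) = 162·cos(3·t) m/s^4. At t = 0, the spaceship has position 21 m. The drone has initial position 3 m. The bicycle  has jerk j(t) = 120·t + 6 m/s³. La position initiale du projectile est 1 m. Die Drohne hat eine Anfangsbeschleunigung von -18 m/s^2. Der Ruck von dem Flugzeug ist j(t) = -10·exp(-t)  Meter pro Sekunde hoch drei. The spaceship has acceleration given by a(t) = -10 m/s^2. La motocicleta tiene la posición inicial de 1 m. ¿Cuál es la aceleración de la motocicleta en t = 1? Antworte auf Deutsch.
Um dies zu lösen, müssen wir 1 Ableitung unserer Gleichung für die Geschwindigkeit v(t) = 3·t^2 + 2·t - 3 nehmen. Durch Ableiten von der Geschwindigkeit erhalten wir die Beschleunigung: a(t) = 6·t + 2. Aus der Gleichung für die Beschleunigung a(t) = 6·t + 2, setzen wir t = 1 ein und erhalten a = 8.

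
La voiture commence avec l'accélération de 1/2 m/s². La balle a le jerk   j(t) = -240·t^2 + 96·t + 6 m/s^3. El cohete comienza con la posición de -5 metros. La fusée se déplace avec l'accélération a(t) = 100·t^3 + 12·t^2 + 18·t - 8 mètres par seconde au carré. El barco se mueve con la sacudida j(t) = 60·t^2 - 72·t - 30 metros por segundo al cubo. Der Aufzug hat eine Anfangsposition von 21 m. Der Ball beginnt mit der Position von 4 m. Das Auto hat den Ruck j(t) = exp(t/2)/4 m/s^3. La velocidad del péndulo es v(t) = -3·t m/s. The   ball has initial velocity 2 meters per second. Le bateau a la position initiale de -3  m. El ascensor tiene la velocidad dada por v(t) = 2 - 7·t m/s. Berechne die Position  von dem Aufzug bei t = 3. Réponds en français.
En partant de la vitesse v(t) = 2 - 7·t, nous prenons 1 intégrale. L'intégrale de la vitesse est la position. En utilisant x(0) = 21, nous obtenons x(t) = -7·t^2/2 + 2·t + 21. Nous avons la position x(t) = -7·t^2/2 + 2·t + 21. En substituant t = 3: x(3) = -9/2.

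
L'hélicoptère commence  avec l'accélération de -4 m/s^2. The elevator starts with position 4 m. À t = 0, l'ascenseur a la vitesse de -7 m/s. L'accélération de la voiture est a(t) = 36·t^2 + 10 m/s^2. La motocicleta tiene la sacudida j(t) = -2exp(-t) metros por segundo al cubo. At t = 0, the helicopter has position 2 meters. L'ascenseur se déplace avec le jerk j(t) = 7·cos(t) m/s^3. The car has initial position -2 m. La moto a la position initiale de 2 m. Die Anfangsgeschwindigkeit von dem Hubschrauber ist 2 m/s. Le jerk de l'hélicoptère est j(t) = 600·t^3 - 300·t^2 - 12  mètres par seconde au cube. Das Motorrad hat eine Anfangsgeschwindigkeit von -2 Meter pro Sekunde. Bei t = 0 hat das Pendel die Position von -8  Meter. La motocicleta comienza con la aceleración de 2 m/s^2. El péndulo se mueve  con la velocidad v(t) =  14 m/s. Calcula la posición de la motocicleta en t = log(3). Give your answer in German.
Ausgehend von dem Ruck j(t) = -2·exp(-t), nehmen wir 3 Integrale. Die Stammfunktion von dem Ruck ist die Beschleunigung. Mit a(0) = 2 erhalten wir a(t) = 2·exp(-t). Das Integral von der Beschleunigung ist die Geschwindigkeit. Mit v(0) = -2 erhalten wir v(t) = -2·exp(-t). Mit ∫v(t)dt und Anwendung von x(0) = 2, finden wir x(t) = 2·exp(-t). Wir haben die Position x(t) = 2·exp(-t). Durch Einsetzen von t = log(3): x(log(3)) = 2/3.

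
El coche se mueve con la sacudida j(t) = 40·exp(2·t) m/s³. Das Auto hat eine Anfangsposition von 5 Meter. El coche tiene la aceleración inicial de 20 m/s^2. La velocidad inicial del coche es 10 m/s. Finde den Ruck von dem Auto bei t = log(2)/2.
Aus der Gleichung für den Ruck j(t) = 40·exp(2·t), setzen wir t = log(2)/2 ein und erhalten j = 80.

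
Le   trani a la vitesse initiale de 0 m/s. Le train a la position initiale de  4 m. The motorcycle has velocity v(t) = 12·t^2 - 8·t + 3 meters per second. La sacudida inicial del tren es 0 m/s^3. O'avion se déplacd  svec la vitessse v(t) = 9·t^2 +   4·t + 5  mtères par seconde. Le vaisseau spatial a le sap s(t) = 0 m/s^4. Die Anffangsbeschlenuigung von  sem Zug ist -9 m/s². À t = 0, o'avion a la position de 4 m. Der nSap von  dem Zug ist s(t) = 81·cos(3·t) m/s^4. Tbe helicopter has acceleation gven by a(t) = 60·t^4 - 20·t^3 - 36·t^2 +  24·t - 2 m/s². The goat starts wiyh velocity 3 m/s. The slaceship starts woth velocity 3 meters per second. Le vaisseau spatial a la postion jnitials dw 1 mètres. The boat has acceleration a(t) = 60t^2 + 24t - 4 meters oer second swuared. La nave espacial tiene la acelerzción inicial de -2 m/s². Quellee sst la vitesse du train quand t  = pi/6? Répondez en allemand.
Wir müssen das Integral unserer Gleichung für den Snap s(t) = 81·cos(3·t) 3-mal finden. Durch Integration von dem Snap und Verwendung der Anfangsbedingung j(0) = 0, erhalten wir j(t) = 27·sin(3·t). Mit ∫j(t)dt und Anwendung von a(0) = -9, finden wir a(t) = -9·cos(3·t). Mit ∫a(t)dt und Anwendung von v(0) = 0, finden wir v(t) = -3·sin(3·t). Aus der Gleichung für die Geschwindigkeit v(t) = -3·sin(3·t), setzen wir t = pi/6 ein und erhalten v = -3.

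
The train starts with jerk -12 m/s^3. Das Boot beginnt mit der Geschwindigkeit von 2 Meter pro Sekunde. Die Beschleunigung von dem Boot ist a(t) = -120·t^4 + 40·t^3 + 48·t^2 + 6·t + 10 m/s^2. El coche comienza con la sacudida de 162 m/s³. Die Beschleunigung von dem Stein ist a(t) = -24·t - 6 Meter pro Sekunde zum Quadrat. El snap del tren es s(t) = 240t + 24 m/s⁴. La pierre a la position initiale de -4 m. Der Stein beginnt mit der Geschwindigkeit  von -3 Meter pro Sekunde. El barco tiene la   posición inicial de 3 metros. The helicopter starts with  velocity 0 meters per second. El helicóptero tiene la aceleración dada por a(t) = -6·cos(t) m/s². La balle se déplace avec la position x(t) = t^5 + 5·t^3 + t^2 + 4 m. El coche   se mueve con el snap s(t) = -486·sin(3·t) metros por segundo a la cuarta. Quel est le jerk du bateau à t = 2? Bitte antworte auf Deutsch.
Ausgehend von der Beschleunigung a(t) = -120·t^4 + 40·t^3 + 48·t^2 + 6·t + 10, nehmen wir 1 Ableitung. Durch Ableiten von der Beschleunigung erhalten wir den Ruck: j(t) = -480·t^3 + 120·t^2 + 96·t + 6. Wir haben den Ruck j(t) = -480·t^3 + 120·t^2 + 96·t + 6. Durch Einsetzen von t = 2: j(2) = -3162.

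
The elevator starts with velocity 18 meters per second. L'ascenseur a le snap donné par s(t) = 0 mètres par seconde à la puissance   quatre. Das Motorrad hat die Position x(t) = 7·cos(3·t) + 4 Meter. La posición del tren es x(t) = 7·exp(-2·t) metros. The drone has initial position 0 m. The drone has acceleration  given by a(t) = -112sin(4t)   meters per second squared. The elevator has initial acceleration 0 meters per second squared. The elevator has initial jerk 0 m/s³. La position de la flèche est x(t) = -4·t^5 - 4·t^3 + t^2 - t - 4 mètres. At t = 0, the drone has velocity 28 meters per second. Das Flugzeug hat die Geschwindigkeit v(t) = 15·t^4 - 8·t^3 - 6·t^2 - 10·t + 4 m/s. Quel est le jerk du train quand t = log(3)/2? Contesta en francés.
Pour résoudre ceci, nous devons prendre 3 dérivées de notre équation de la position x(t) = 7·exp(-2·t). En prenant d/dt de x(t), nous trouvons v(t) = -14·exp(-2·t). En prenant d/dt de v(t), nous trouvons a(t) = 28·exp(-2·t). La dérivée de l'accélération donne le jerk: j(t) = -56·exp(-2·t). Nous avons le jerk j(t) = -56·exp(-2·t). En substituant t = log(3)/2: j(log(3)/2) = -56/3.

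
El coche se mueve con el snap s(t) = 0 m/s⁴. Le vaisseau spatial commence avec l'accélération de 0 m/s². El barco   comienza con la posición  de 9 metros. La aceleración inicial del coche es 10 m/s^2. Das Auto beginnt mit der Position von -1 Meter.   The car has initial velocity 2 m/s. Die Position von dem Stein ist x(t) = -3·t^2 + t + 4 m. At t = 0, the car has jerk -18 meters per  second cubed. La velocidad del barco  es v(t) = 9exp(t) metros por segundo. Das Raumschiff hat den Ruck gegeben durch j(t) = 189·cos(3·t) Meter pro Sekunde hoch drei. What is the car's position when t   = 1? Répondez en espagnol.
Partiendo del snap s(t) = 0, tomamos 4 integrales. La integral del snap, con j(0) = -18, da la sacudida: j(t) = -18. Integrando la sacudida y usando la condición inicial a(0) = 10, obtenemos a(t) = 10 - 18·t. Integrando la aceleración y usando la condición inicial v(0) = 2, obtenemos v(t) = -9·t^2 + 10·t + 2. Tomando ∫v(t)dt y aplicando x(0) = -1, encontramos x(t) = -3·t^3 + 5·t^2 + 2·t - 1. Tenemos la posición x(t) = -3·t^3 + 5·t^2 + 2·t - 1. Sustituyendo t = 1: x(1) = 3.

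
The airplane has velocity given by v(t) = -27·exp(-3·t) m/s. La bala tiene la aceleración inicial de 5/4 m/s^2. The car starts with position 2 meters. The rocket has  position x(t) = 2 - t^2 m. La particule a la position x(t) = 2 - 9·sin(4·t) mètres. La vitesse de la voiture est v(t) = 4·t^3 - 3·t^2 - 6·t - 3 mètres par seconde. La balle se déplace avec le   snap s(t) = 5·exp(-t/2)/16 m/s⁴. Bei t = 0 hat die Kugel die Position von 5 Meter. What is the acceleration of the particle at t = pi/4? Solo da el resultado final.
The acceleration at t = pi/4 is a = 0.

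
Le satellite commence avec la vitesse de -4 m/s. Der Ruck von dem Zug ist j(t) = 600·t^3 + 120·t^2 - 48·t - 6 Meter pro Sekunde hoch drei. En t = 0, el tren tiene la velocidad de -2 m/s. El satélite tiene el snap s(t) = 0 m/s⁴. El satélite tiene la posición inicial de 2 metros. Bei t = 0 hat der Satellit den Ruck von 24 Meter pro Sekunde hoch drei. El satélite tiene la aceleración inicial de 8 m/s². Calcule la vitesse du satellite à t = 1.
Nous devons trouver la primitive de notre équation du snap s(t) = 0 3 fois. L'intégrale du snap est le jerk. En utilisant j(0) = 24, nous obtenons j(t) = 24. En prenant ∫j(t)dt et en appliquant a(0) = 8, nous trouvons a(t) = 24·t + 8. La primitive de l'accélération, avec v(0) = -4, donne la vitesse: v(t) = 12·t^2 + 8·t - 4. Nous avons la vitesse v(t) = 12·t^2 + 8·t - 4. En substituant t = 1: v(1) = 16.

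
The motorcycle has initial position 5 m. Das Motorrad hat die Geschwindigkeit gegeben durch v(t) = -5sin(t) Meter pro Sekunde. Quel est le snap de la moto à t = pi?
Nous devons dériver notre équation de la vitesse v(t) = -5·sin(t) 3 fois. En dérivant la vitesse, nous obtenons l'accélération: a(t) = -5·cos(t). La dérivée de l'accélération donne le jerk: j(t) = 5·sin(t). La dérivée du jerk donne le snap: s(t) = 5·cos(t). Nous avons le snap s(t) = 5·cos(t). En substituant t = pi: s(pi) = -5.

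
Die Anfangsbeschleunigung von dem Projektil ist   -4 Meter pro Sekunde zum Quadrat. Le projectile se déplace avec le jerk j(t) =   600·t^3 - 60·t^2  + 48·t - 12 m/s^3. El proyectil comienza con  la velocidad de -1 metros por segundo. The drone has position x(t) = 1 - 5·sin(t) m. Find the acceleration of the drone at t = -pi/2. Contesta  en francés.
En partant de la position x(t) = 1 - 5·sin(t), nous prenons 2 dérivées. En dérivant la position, nous obtenons la vitesse: v(t) = -5·cos(t). En prenant d/dt de v(t), nous trouvons a(t) = 5·sin(t). En utilisant a(t) = 5·sin(t) et en substituant t = -pi/2, nous trouvons a = -5.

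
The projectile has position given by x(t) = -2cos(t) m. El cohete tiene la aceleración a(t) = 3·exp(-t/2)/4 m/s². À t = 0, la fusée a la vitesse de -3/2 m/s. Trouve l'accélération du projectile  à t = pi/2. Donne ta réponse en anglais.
We must differentiate our position equation x(t) = -2·cos(t) 2 times. Differentiating position, we get velocity: v(t) = 2·sin(t). Differentiating velocity, we get acceleration: a(t) = 2·cos(t). Using a(t) = 2·cos(t) and substituting t = pi/2, we find a = 0.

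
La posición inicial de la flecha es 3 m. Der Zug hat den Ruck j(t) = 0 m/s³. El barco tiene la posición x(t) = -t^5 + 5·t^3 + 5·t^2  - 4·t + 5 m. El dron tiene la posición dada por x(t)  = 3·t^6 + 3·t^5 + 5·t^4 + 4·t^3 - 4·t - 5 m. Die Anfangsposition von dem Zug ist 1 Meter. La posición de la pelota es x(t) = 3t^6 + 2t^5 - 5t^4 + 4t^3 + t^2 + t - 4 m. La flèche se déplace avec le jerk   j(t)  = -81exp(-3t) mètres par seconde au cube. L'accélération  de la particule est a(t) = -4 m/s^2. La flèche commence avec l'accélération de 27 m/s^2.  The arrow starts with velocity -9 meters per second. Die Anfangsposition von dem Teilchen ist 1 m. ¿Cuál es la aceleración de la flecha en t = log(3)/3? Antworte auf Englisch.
Starting from jerk j(t) = -81·exp(-3·t), we take 1 antiderivative. Taking ∫j(t)dt and applying a(0) = 27, we find a(t) = 27·exp(-3·t). Using a(t) = 27·exp(-3·t) and substituting t = log(3)/3, we find a = 9.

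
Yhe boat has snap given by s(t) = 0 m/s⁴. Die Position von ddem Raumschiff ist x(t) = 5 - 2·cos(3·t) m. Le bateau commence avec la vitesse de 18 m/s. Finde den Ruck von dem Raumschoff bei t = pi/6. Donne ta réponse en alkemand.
Ausgehend von der Position x(t) = 5 - 2·cos(3·t), nehmen wir 3 Ableitungen. Durch Ableiten von der Position erhalten wir die Geschwindigkeit: v(t) = 6·sin(3·t). Durch Ableiten von der Geschwindigkeit erhalten wir die Beschleunigung: a(t) = 18·cos(3·t). Durch Ableiten von der Beschleunigung erhalten wir den Ruck: j(t) = -54·sin(3·t). Wir haben den Ruck j(t) = -54·sin(3·t). Durch Einsetzen von t = pi/6: j(pi/6) = -54.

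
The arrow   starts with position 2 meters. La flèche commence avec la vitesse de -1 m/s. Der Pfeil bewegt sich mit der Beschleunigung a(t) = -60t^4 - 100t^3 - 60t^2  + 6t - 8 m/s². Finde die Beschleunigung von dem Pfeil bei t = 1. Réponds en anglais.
We have acceleration a(t) = -60·t^4 - 100·t^3 - 60·t^2 + 6·t - 8. Substituting t = 1: a(1) = -222.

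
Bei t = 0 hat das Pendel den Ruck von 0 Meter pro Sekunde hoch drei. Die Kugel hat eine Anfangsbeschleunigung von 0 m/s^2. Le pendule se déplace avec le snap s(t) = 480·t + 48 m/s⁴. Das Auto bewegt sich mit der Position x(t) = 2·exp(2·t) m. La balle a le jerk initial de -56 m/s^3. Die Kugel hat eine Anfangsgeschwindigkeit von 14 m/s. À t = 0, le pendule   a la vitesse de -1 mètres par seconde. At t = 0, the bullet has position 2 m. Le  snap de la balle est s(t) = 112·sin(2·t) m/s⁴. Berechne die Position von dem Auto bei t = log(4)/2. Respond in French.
Nous avons la position x(t) = 2·exp(2·t). En substituant t = log(4)/2: x(log(4)/2) = 8.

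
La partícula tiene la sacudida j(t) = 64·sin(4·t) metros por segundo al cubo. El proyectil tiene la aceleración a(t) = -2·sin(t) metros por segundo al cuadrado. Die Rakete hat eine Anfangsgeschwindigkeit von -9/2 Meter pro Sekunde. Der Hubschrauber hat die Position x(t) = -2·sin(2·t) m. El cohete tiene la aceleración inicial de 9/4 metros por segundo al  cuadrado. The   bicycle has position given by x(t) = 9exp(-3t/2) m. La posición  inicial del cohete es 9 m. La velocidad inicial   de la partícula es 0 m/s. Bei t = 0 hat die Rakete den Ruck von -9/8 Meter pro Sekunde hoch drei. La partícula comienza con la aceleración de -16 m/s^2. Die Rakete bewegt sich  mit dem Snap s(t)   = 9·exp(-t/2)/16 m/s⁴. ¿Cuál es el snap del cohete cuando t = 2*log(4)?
Usando s(t) = 9·exp(-t/2)/16 y sustituyendo t = 2*log(4), encontramos s = 9/64.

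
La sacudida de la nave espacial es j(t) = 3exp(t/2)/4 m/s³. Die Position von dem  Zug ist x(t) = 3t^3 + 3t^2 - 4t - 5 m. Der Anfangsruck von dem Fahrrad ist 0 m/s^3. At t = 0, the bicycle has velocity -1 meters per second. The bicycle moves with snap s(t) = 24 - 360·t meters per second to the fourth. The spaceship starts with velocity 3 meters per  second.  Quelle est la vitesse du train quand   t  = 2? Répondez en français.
Pour résoudre ceci, nous devons prendre 1 dérivée de notre équation de la position x(t) = 3·t^3 + 3·t^2 - 4·t - 5. La dérivée de la position donne la vitesse: v(t) = 9·t^2 + 6·t - 4. De l'équation de la vitesse v(t) = 9·t^2 + 6·t - 4, nous substituons t = 2 pour obtenir v = 44.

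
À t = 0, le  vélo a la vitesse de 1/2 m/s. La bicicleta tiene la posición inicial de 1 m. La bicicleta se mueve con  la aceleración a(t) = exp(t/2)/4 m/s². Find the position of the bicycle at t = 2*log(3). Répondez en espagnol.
Necesitamos integrar nuestra ecuación de la aceleración a(t) = exp(t/2)/4 2 veces. Tomando ∫a(t)dt y aplicando v(0) = 1/2, encontramos v(t) = exp(t/2)/2. La integral de la velocidad es la posición. Usando x(0) = 1, obtenemos x(t) = exp(t/2). De la ecuación de la posición x(t) = exp(t/2), sustituimos t = 2*log(3) para obtener x = 3.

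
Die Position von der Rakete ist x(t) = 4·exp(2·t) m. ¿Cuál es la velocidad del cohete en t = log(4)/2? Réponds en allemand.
Ausgehend von der Position x(t) = 4·exp(2·t), nehmen wir 1 Ableitung. Mit d/dt von x(t) finden wir v(t) = 8·exp(2·t). Wir haben die Geschwindigkeit v(t) = 8·exp(2·t). Durch Einsetzen von t = log(4)/2: v(log(4)/2) = 32.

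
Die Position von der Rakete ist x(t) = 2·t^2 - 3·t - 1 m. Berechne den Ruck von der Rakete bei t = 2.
Ausgehend von der Position x(t) = 2·t^2 - 3·t - 1, nehmen wir 3 Ableitungen. Durch Ableiten von der Position erhalten wir die Geschwindigkeit: v(t) = 4·t - 3. Die Ableitung von der Geschwindigkeit ergibt die Beschleunigung: a(t) = 4. Mit d/dt von a(t) finden wir j(t) = 0. Mit j(t) = 0 und Einsetzen von t = 2, finden wir j = 0.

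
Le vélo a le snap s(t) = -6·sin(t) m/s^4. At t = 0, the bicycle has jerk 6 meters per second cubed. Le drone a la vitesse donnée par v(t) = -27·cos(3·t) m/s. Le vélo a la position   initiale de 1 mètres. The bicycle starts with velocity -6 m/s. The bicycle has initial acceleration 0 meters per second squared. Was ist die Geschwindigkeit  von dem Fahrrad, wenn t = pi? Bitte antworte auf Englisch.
To find the answer, we compute 3 antiderivatives of s(t) = -6·sin(t). Integrating snap and using the initial condition j(0) = 6, we get j(t) = 6·cos(t). Integrating jerk and using the initial condition a(0) = 0, we get a(t) = 6·sin(t). Integrating acceleration and using the initial condition v(0) = -6, we get v(t) = -6·cos(t). Using v(t) = -6·cos(t) and substituting t = pi, we find v = 6.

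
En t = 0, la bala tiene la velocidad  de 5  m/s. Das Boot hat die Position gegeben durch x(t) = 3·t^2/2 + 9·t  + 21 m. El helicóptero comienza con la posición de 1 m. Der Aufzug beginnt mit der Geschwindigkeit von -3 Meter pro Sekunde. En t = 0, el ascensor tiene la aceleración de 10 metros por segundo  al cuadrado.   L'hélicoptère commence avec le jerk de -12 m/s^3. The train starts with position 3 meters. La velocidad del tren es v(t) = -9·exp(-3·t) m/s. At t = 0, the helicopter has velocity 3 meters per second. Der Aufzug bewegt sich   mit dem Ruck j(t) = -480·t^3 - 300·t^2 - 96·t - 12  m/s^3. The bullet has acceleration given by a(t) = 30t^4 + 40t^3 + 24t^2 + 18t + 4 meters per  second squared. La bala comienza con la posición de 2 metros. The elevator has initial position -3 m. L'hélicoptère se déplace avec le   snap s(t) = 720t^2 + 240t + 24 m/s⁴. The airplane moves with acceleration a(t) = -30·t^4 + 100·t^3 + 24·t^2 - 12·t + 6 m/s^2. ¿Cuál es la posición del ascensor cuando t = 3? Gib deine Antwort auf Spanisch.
Debemos encontrar la antiderivada de nuestra ecuación de la sacudida j(t) = -480·t^3 - 300·t^2 - 96·t - 12 3 veces. La antiderivada de la sacudida es la aceleración. Usando a(0) = 10, obtenemos a(t) = -120·t^4 - 100·t^3 - 48·t^2 - 12·t + 10. Tomando ∫a(t)dt y aplicando v(0) = -3, encontramos v(t) = -24·t^5 - 25·t^4 - 16·t^3 - 6·t^2 + 10·t - 3. La antiderivada de la velocidad, con x(0) = -3, da la posición: x(t) = -4·t^6 - 5·t^5 - 4·t^4 - 2·t^3 + 5·t^2 - 3·t - 3. Tenemos la posición x(t) = -4·t^6 - 5·t^5 - 4·t^4 - 2·t^3 + 5·t^2 - 3·t - 3. Sustituyendo t = 3: x(3) = -4476.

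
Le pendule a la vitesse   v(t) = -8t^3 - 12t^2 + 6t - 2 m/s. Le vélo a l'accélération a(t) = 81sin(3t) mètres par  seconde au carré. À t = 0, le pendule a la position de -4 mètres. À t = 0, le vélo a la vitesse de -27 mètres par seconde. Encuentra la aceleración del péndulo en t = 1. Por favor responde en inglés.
To solve this, we need to take 1 derivative of our velocity equation v(t) = -8·t^3 - 12·t^2 + 6·t - 2. The derivative of velocity gives acceleration: a(t) = -24·t^2 - 24·t + 6. From the given acceleration equation a(t) = -24·t^2 - 24·t + 6, we substitute t = 1 to get a = -42.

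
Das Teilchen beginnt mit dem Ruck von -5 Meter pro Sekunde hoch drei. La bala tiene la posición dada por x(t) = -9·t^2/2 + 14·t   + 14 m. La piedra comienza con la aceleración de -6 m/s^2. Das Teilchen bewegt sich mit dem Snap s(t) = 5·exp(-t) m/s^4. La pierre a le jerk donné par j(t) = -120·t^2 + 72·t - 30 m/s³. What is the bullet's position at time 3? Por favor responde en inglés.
Using x(t) = -9·t^2/2 + 14·t + 14 and substituting t = 3, we find x = 31/2.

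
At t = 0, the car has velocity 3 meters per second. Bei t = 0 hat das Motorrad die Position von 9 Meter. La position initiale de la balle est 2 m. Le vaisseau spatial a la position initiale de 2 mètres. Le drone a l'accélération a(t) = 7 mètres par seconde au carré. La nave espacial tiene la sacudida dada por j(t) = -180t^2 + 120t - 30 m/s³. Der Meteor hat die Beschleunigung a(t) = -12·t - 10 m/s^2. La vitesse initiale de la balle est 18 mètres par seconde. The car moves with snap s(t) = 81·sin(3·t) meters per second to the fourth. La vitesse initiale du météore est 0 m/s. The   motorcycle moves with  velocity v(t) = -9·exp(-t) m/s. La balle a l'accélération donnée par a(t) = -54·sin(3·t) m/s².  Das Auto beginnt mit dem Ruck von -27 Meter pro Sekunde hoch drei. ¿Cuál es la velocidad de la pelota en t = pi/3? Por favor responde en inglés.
We need to integrate our acceleration equation a(t) = -54·sin(3·t) 1 time. The integral of acceleration is velocity. Using v(0) = 18, we get v(t) = 18·cos(3·t). Using v(t) = 18·cos(3·t) and substituting t = pi/3, we find v = -18.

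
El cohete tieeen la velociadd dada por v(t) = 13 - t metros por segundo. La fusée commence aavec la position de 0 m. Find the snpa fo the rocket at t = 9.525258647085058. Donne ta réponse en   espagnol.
Debemos derivar nuestra ecuación de la velocidad v(t) = 13 - t 3 veces. Derivando la velocidad, obtenemos la aceleración: a(t) = -1. Derivando la aceleración, obtenemos la sacudida: j(t) = 0. Derivando la sacudida, obtenemos el snap: s(t) = 0. De la ecuación del snap s(t) = 0, sustituimos t = 9.525258647085058 para obtener s = 0.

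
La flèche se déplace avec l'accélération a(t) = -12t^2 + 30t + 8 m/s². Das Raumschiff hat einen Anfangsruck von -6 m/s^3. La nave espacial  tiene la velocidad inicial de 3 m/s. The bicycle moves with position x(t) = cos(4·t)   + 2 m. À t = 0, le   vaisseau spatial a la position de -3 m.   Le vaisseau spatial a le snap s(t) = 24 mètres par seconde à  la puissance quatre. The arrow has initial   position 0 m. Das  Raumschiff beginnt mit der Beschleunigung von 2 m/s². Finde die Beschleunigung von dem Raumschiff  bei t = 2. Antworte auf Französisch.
Nous devons intégrer notre équation du snap s(t) = 24 2 fois. En intégrant le snap et en utilisant la condition initiale j(0) = -6, nous obtenons j(t) = 24·t - 6. En prenant ∫j(t)dt et en appliquant a(0) = 2, nous trouvons a(t) = 12·t^2 - 6·t + 2. Nous avons l'accélération a(t) = 12·t^2 - 6·t + 2. En substituant t = 2: a(2) = 38.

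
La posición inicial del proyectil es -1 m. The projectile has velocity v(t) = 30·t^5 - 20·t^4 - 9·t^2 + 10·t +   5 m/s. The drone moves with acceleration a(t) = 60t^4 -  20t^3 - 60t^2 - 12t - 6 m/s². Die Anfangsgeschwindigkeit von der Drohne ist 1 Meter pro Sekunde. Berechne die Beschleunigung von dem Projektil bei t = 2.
Ausgehend von der Geschwindigkeit v(t) = 30·t^5 - 20·t^4 - 9·t^2 + 10·t + 5, nehmen wir 1 Ableitung. Mit d/dt von v(t) finden wir a(t) = 150·t^4 - 80·t^3 - 18·t + 10. Wir haben die Beschleunigung a(t) = 150·t^4 - 80·t^3 - 18·t + 10. Durch Einsetzen von t = 2: a(2) = 1734.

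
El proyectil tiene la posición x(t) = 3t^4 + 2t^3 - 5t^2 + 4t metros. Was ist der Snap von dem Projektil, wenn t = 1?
Wir müssen unsere Gleichung für die Position x(t) = 3·t^4 + 2·t^3 - 5·t^2 + 4·t 4-mal ableiten. Durch Ableiten von der Position erhalten wir die Geschwindigkeit: v(t) = 12·t^3 + 6·t^2 - 10·t + 4. Die Ableitung von der Geschwindigkeit ergibt die Beschleunigung: a(t) = 36·t^2 + 12·t - 10. Mit d/dt von a(t) finden wir j(t) = 72·t + 12. Durch Ableiten von dem Ruck erhalten wir den Snap: s(t) = 72. Wir haben den Snap s(t) = 72. Durch Einsetzen von t = 1: s(1) = 72.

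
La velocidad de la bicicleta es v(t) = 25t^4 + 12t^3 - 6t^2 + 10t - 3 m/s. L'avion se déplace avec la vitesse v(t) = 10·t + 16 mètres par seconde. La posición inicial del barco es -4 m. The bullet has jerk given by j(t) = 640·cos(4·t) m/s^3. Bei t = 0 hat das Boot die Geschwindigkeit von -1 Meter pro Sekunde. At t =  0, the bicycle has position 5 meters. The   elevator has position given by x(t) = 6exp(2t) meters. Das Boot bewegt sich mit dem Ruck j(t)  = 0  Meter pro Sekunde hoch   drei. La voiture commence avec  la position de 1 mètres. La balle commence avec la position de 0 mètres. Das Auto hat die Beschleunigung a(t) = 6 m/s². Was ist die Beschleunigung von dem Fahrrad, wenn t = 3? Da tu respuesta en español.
Debemos derivar nuestra ecuación de la velocidad v(t) = 25·t^4 + 12·t^3 - 6·t^2 + 10·t - 3 1 vez. Tomando d/dt de v(t), encontramos a(t) = 100·t^3 + 36·t^2 - 12·t + 10. Usando a(t) = 100·t^3 + 36·t^2 - 12·t + 10 y sustituyendo t = 3, encontramos a = 2998.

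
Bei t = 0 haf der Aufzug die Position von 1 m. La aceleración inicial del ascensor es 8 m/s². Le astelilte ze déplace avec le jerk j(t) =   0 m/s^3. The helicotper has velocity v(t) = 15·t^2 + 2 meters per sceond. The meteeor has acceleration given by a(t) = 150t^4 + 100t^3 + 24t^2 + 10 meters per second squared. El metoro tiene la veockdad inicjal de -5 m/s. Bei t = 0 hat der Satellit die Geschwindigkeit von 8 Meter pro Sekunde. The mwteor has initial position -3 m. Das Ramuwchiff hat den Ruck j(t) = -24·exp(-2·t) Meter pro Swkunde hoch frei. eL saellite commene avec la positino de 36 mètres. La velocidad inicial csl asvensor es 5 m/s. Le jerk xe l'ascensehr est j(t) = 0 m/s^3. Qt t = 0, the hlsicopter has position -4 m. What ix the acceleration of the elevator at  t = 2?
Starting from jerk j(t) = 0, we take 1 antiderivative. Integrating jerk and using the initial condition a(0) = 8, we get a(t) = 8. Using a(t) = 8 and substituting t = 2, we find a = 8.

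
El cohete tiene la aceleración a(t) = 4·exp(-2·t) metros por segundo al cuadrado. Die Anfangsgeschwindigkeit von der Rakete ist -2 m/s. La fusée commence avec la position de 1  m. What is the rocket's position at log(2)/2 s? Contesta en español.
Debemos encontrar la integral de nuestra ecuación de la aceleración a(t) = 4·exp(-2·t) 2 veces. Tomando ∫a(t)dt y aplicando v(0) = -2, encontramos v(t) = -2·exp(-2·t). La integral de la velocidad es la posición. Usando x(0) = 1, obtenemos x(t) = exp(-2·t). Usando x(t) = exp(-2·t) y sustituyendo t = log(2)/2, encontramos x = 1/2.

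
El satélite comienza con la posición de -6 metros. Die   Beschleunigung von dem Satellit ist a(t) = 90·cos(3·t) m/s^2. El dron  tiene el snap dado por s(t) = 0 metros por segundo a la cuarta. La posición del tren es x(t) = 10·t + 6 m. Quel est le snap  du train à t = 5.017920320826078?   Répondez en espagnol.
Partiendo de la posición x(t) = 10·t + 6, tomamos 4 derivadas. Tomando d/dt de x(t), encontramos v(t) = 10. Derivando la velocidad, obtenemos la aceleración: a(t) = 0. La derivada de la aceleración da la sacudida: j(t) = 0. Derivando la sacudida, obtenemos el snap: s(t) = 0. Tenemos el snap s(t) = 0. Sustituyendo t = 5.017920320826078: s(5.017920320826078) = 0.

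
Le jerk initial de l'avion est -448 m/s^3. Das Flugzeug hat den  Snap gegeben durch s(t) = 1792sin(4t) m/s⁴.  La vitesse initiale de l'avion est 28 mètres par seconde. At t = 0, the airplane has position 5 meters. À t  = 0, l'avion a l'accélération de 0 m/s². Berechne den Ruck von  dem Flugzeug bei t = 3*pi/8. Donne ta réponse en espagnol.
Para resolver esto, necesitamos tomar 1 integral de nuestra ecuación del snap s(t) = 1792·sin(4·t). La integral del snap, con j(0) = -448, da la sacudida: j(t) = -448·cos(4·t). Tenemos la sacudida j(t) = -448·cos(4·t). Sustituyendo t = 3*pi/8: j(3*pi/8) = 0.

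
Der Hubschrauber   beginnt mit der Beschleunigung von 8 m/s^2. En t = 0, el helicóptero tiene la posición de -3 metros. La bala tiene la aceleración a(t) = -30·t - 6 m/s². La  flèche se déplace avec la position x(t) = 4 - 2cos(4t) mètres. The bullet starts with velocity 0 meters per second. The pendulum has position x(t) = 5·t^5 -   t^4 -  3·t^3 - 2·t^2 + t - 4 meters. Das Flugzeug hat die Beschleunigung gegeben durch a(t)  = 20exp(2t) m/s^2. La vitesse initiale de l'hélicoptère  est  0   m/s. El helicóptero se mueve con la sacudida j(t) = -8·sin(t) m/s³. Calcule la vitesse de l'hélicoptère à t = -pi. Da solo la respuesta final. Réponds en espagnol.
La respuesta es 0.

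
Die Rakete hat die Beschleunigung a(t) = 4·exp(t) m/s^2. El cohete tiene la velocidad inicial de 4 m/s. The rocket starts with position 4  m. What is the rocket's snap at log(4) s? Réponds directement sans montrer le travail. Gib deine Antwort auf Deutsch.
s(log(4)) = 16.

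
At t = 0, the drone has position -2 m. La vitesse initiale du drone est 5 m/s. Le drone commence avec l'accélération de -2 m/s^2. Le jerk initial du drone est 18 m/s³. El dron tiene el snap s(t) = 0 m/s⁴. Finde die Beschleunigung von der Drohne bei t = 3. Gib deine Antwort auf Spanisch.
Partiendo del snap s(t) = 0, tomamos 2 antiderivadas. La integral del snap, con j(0) = 18, da la sacudida: j(t) = 18. Tomando ∫j(t)dt y aplicando a(0) = -2, encontramos a(t) = 18·t - 2. Tenemos la aceleración a(t) = 18·t - 2. Sustituyendo t = 3: a(3) = 52.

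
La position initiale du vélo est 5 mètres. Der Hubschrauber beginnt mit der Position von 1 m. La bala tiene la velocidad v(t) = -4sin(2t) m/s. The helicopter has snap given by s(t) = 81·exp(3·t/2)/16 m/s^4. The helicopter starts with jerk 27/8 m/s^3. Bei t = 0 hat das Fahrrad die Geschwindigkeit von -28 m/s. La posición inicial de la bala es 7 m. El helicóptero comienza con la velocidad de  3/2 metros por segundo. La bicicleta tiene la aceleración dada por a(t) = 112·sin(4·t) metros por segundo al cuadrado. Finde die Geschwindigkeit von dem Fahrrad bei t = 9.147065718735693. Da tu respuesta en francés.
Nous devons trouver la primitive de notre équation de l'accélération a(t) = 112·sin(4·t) 1 fois. L'intégrale de l'accélération, avec v(0) = -28, donne la vitesse: v(t) = -28·cos(4·t). En utilisant v(t) = -28·cos(4·t) et en substituant t = 9.147065718735693, nous trouvons v = -12.4292262344986.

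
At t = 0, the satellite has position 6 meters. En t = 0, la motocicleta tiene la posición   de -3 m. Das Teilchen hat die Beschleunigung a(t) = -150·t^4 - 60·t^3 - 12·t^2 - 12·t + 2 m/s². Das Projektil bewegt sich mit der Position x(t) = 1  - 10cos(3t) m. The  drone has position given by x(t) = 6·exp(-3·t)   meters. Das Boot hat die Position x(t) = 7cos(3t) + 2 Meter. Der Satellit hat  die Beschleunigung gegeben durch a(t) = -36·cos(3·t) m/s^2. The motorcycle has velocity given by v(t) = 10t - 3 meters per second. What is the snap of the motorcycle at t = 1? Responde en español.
Debemos derivar nuestra ecuación de la velocidad v(t) = 10·t - 3 3 veces. La derivada de la velocidad da la aceleración: a(t) = 10. Tomando d/dt de a(t), encontramos j(t) = 0. La derivada de la sacudida da el snap: s(t) = 0. Tenemos el snap s(t) = 0. Sustituyendo t = 1: s(1) = 0.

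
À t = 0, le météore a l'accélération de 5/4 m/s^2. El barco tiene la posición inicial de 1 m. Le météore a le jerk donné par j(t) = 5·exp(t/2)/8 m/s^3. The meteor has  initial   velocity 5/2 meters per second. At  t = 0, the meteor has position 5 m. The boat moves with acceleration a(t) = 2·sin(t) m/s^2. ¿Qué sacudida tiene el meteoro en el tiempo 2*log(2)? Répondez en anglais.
From the given jerk equation j(t) = 5·exp(t/2)/8, we substitute t = 2*log(2) to get j = 5/4.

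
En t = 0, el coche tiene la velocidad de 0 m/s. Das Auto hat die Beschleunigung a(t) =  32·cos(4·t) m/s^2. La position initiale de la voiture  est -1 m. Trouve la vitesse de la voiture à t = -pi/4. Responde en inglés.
We must find the antiderivative of our acceleration equation a(t) = 32·cos(4·t) 1 time. Integrating acceleration and using the initial condition v(0) = 0, we get v(t) = 8·sin(4·t). Using v(t) = 8·sin(4·t) and substituting t = -pi/4, we find v = 0.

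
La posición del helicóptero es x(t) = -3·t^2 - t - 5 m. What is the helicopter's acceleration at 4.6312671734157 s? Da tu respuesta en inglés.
We must differentiate our position equation x(t) = -3·t^2 - t - 5 2 times. Taking d/dt of x(t), we find v(t) = -6·t - 1. Differentiating velocity, we get acceleration: a(t) = -6. From the given acceleration equation a(t) = -6, we substitute t = 4.6312671734157 to get a = -6.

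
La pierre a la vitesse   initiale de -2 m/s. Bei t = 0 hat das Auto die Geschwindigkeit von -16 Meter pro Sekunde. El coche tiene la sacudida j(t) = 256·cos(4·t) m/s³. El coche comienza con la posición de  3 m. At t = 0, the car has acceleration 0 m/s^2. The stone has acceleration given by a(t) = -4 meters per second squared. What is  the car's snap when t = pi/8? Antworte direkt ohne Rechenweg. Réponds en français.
Le snap à t = pi/8 est s = -1024.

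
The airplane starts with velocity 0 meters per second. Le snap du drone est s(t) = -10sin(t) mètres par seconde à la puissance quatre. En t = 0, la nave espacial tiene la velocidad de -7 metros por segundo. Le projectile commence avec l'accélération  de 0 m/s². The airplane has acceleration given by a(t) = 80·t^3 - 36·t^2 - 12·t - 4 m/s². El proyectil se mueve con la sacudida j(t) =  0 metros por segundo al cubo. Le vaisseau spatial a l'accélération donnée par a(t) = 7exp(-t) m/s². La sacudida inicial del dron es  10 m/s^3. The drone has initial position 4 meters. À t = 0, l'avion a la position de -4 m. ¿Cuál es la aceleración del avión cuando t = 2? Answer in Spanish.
De la ecuación de la aceleración a(t) = 80·t^3 - 36·t^2 - 12·t - 4, sustituimos t = 2 para obtener a = 468.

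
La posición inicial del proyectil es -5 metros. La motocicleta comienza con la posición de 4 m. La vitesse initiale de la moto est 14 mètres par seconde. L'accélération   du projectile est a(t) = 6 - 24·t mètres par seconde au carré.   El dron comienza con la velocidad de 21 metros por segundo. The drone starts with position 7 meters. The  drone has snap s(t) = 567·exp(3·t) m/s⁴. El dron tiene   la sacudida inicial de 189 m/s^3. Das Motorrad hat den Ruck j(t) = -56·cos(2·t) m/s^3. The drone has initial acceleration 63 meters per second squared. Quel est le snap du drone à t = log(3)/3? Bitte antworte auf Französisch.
Nous avons le snap s(t) = 567·exp(3·t). En substituant t = log(3)/3: s(log(3)/3) = 1701.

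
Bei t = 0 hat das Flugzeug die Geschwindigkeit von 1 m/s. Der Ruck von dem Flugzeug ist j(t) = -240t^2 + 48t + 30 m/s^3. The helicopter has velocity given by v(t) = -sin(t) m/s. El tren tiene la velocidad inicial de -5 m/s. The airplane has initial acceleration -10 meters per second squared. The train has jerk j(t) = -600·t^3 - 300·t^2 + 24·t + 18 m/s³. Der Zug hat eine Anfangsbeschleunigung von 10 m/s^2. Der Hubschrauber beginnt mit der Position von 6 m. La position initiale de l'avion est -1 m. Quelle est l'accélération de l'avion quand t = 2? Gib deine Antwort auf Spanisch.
Necesitamos integrar nuestra ecuación de la sacudida j(t) = -240·t^2 + 48·t + 30 1 vez. Tomando ∫j(t)dt y aplicando a(0) = -10, encontramos a(t) = -80·t^3 + 24·t^2 + 30·t - 10. Usando a(t) = -80·t^3 + 24·t^2 + 30·t - 10 y sustituyendo t = 2, encontramos a = -494.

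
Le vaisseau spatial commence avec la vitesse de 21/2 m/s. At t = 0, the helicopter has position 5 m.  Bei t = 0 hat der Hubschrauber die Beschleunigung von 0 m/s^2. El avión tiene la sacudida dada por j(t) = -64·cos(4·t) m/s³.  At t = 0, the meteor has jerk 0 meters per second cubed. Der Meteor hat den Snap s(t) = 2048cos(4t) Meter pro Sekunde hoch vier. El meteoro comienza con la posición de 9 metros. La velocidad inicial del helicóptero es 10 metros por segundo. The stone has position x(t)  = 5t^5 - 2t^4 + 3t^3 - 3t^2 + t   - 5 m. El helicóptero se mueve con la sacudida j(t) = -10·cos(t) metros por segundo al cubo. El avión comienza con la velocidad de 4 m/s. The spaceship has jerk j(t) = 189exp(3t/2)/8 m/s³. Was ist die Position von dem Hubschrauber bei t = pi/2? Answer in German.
Ausgehend von dem Ruck j(t) = -10·cos(t), nehmen wir 3 Integrale. Das Integral von dem Ruck ist die Beschleunigung. Mit a(0) = 0 erhalten wir a(t) = -10·sin(t). Das Integral von der Beschleunigung ist die Geschwindigkeit. Mit v(0) = 10 erhalten wir v(t) = 10·cos(t). Mit ∫v(t)dt und Anwendung von x(0) = 5, finden wir x(t) = 10·sin(t) + 5. Wir haben die Position x(t) = 10·sin(t) + 5. Durch Einsetzen von t = pi/2: x(pi/2) = 15.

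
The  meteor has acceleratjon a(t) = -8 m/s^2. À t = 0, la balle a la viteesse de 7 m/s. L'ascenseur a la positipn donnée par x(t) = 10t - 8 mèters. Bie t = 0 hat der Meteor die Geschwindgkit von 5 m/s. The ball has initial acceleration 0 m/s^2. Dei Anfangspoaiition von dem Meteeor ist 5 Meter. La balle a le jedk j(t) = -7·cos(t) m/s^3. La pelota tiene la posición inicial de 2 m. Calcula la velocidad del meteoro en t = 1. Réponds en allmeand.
Um dies zu lösen, müssen wir 1 Stammfunktion unserer Gleichung für die Beschleunigung a(t) = -8 finden. Die Stammfunktion von der Beschleunigung ist die Geschwindigkeit. Mit v(0) = 5 erhalten wir v(t) = 5 - 8·t. Wir haben die Geschwindigkeit v(t) = 5 - 8·t. Durch Einsetzen von t = 1: v(1) = -3.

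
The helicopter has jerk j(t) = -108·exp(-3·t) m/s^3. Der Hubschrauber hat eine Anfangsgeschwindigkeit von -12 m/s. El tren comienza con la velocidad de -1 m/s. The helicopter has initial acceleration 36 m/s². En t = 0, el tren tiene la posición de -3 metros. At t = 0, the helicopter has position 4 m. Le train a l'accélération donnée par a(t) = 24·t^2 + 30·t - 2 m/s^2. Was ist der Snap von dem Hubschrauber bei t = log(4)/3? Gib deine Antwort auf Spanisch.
Para resolver esto, necesitamos tomar 1 derivada de nuestra ecuación de la sacudida j(t) = -108·exp(-3·t). Derivando la sacudida, obtenemos el snap: s(t) = 324·exp(-3·t). De la ecuación del snap s(t) = 324·exp(-3·t), sustituimos t = log(4)/3 para obtener s = 81.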